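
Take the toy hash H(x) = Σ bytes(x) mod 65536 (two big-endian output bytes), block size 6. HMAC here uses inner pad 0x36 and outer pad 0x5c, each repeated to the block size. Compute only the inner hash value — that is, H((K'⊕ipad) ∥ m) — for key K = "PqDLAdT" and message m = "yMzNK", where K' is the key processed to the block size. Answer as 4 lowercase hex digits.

0361

Key "PqDLAdT" = 50 71 44 4c 41 64 54 is 7 bytes > B = 6, so hash it first: H(key) = 02 4a, then zero-pad to 6 bytes: K' = 02 4a 00 00 00 00.
K' ⊕ ipad = 34 7c 36 36 36 36.
Inner input = 34 7c 36 36 36 36 ∥ 79 4d 7a 4e 4b.
Inner hash: sum = 52+124+54+54+54+54+121+77+122+78+75 = 865 → 03 61.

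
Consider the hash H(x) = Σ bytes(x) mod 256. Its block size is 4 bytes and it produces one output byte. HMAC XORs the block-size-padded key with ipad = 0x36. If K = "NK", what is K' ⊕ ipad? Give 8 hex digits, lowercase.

Key "NK" = 4e 4b is 2 bytes ≤ B = 4; zero-pad to 4 bytes: K' = 4e 4b 00 00.
XOR each byte with 0x36: 4e⊕36=78, 4b⊕36=7d, 00⊕36=36, 00⊕36=36.

787d3636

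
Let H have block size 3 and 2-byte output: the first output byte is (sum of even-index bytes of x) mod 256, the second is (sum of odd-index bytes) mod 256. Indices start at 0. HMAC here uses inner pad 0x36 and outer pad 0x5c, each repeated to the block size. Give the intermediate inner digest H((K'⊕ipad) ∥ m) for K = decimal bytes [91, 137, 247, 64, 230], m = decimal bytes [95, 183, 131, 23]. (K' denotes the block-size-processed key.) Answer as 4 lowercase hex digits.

12e1

Key decimal bytes [91, 137, 247, 64, 230] = 5b 89 f7 40 e6 is 5 bytes > B = 3, so hash it first: H(key) = 38 c9, then zero-pad to 3 bytes: K' = 38 c9 00.
K' ⊕ ipad = 0e ff 36.
Inner input = 0e ff 36 ∥ 5f b7 83 17.
Inner hash: even-index sum = 274 mod 256 = 18; odd-index sum = 481 mod 256 = 225 → 12 e1.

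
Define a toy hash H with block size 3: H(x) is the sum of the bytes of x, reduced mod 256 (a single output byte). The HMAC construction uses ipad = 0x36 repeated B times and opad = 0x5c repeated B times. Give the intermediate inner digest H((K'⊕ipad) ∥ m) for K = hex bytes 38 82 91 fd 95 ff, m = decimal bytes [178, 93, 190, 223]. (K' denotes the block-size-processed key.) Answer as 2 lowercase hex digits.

02

Key hex bytes 38 82 91 fd 95 ff is 6 bytes > B = 3, so hash it first: H(key) = dc, then zero-pad to 3 bytes: K' = dc 00 00.
K' ⊕ ipad = ea 36 36.
Inner input = ea 36 36 ∥ b2 5d be df.
Inner hash: sum = 234+54+54+178+93+190+223 = 1026; mod 256 = 2 → 02.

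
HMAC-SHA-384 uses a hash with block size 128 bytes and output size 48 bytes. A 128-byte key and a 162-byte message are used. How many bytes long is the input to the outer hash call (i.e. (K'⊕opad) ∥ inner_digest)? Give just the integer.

176

Key is 128 ≤ 128 bytes, zero-padded: |K'| = 128.
Outer input = (K'⊕opad) ∥ H(inner) → 128 + 48 = 176 bytes.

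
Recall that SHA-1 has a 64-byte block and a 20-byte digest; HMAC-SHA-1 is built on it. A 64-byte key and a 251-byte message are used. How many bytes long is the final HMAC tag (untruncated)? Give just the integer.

The tag is one SHA-1 digest: 20 bytes.

20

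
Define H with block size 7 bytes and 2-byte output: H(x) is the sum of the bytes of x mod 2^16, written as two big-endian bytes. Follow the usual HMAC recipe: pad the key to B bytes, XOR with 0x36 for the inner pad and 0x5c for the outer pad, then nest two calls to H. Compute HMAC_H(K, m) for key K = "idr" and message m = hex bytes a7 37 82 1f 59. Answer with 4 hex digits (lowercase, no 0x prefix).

Key "idr" = 69 64 72 is 3 bytes ≤ B = 7; zero-pad to 7 bytes: K' = 69 64 72 00 00 00 00.
K' ⊕ ipad = 5f 52 44 36 36 36 36.  K' ⊕ opad = 35 38 2e 5c 5c 5c 5c.
Inner input = (K'⊕ipad) ∥ m = 5f 52 44 36 36 36 36 ∥ a7 37 82 1f 59.
Inner hash: sum = 95+82+68+54+54+54+54+167+55+130+31+89 = 933 → 03 a5.
Outer input = (K'⊕opad) ∥ inner = 35 38 2e 5c 5c 5c 5c ∥ 03 a5.
Outer hash (tag): sum = 53+56+46+92+92+92+92+3+165 = 691 → 02 b3.

02b3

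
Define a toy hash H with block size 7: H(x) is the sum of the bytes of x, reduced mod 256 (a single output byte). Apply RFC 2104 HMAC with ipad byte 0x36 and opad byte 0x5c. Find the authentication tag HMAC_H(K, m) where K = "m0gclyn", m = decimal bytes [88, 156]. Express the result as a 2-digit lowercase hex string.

Key "m0gclyn" = 6d 30 67 63 6c 79 6e is exactly B = 7 bytes: K' = 6d 30 67 63 6c 79 6e.
K' ⊕ ipad = 5b 06 51 55 5a 4f 58.  K' ⊕ opad = 31 6c 3b 3f 30 25 32.
Inner input = (K'⊕ipad) ∥ m = 5b 06 51 55 5a 4f 58 ∥ 58 9c.
Inner hash: sum = 91+6+81+85+90+79+88+88+156 = 764; mod 256 = 252 → fc.
Outer input = (K'⊕opad) ∥ inner = 31 6c 3b 3f 30 25 32 ∥ fc.
Outer hash (tag): sum = 49+108+59+63+48+37+50+252 = 666; mod 256 = 154 → 9a.

9a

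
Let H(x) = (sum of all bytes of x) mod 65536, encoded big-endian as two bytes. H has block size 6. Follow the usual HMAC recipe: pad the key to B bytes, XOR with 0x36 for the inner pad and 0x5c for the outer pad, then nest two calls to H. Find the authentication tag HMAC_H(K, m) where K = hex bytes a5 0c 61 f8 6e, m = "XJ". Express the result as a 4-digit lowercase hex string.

Key hex bytes a5 0c 61 f8 6e is 5 bytes ≤ B = 6; zero-pad to 6 bytes: K' = a5 0c 61 f8 6e 00.
K' ⊕ ipad = 93 3a 57 ce 58 36.  K' ⊕ opad = f9 50 3d a4 32 5c.
Inner input = (K'⊕ipad) ∥ m = 93 3a 57 ce 58 36 ∥ 58 4a.
Inner hash: sum = 147+58+87+206+88+54+88+74 = 802 → 03 22.
Outer input = (K'⊕opad) ∥ inner = f9 50 3d a4 32 5c ∥ 03 22.
Outer hash (tag): sum = 249+80+61+164+50+92+3+34 = 733 → 02 dd.

02dd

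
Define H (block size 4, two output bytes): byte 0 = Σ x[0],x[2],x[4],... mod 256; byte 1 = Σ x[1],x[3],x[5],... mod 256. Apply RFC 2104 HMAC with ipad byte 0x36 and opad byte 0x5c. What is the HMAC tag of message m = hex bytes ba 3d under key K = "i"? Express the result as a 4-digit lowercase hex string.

Key "i" = 69 is 1 byte ≤ B = 4; zero-pad to 4 bytes: K' = 69 00 00 00.
K' ⊕ ipad = 5f 36 36 36.  K' ⊕ opad = 35 5c 5c 5c.
Inner input = (K'⊕ipad) ∥ m = 5f 36 36 36 ∥ ba 3d.
Inner hash: even-index sum = 335 mod 256 = 79; odd-index sum = 169 mod 256 = 169 → 4f a9.
Outer input = (K'⊕opad) ∥ inner = 35 5c 5c 5c ∥ 4f a9.
Outer hash (tag): even-index sum = 224 mod 256 = 224; odd-index sum = 353 mod 256 = 97 → e0 61.

e061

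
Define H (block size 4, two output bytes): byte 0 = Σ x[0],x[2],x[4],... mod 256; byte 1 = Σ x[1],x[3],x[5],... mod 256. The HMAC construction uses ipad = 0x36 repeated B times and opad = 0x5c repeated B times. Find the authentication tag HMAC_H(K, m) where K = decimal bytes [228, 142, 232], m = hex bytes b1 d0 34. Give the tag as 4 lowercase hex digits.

01ec

Key decimal bytes [228, 142, 232] = e4 8e e8 is 3 bytes ≤ B = 4; zero-pad to 4 bytes: K' = e4 8e e8 00.
K' ⊕ ipad = d2 b8 de 36.  K' ⊕ opad = b8 d2 b4 5c.
Inner input = (K'⊕ipad) ∥ m = d2 b8 de 36 ∥ b1 d0 34.
Inner hash: even-index sum = 661 mod 256 = 149; odd-index sum = 446 mod 256 = 190 → 95 be.
Outer input = (K'⊕opad) ∥ inner = b8 d2 b4 5c ∥ 95 be.
Outer hash (tag): even-index sum = 513 mod 256 = 1; odd-index sum = 492 mod 256 = 236 → 01 ec.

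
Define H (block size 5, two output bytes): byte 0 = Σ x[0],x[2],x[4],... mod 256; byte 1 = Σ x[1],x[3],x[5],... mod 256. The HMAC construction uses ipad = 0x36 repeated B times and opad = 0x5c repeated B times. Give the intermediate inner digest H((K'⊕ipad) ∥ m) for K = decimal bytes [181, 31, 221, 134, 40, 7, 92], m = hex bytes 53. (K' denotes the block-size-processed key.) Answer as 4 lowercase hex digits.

8c23

Key decimal bytes [181, 31, 221, 134, 40, 7, 92] = b5 1f dd 86 28 07 5c is 7 bytes > B = 5, so hash it first: H(key) = 16 ac, then zero-pad to 5 bytes: K' = 16 ac 00 00 00.
K' ⊕ ipad = 20 9a 36 36 36.
Inner input = 20 9a 36 36 36 ∥ 53.
Inner hash: even-index sum = 140 mod 256 = 140; odd-index sum = 291 mod 256 = 35 → 8c 23.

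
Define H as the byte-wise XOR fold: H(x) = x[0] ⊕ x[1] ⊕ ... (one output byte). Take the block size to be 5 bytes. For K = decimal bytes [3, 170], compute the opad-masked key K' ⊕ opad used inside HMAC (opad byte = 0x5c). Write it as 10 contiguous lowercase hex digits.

5ff65c5c5c

Key decimal bytes [3, 170] = 03 aa is 2 bytes ≤ B = 5; zero-pad to 5 bytes: K' = 03 aa 00 00 00.
XOR each byte with 0x5c: 03⊕5c=5f, aa⊕5c=f6, 00⊕5c=5c, 00⊕5c=5c, 00⊕5c=5c.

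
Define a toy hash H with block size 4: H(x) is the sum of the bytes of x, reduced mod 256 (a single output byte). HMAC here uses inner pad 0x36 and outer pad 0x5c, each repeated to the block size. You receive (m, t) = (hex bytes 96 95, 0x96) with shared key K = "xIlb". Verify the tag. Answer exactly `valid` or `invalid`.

Key "xIlb" = 78 49 6c 62 is exactly B = 4 bytes: K' = 78 49 6c 62.
K' ⊕ ipad = 4e 7f 5a 54; K' ⊕ opad = 24 15 30 3e.
Inner hash: sum = 78+127+90+84+150+149 = 678; mod 256 = 166 → a6.
Outer hash (recomputed tag): sum = 36+21+48+62+166 = 333; mod 256 = 77 → 4d.
Recomputed tag = 4d; claimed = 96 → mismatch.

invalid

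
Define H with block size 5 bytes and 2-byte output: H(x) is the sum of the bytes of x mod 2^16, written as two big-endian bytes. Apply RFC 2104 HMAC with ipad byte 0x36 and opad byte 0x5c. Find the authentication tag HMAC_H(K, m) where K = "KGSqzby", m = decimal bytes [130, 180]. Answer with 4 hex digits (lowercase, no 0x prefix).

Key "KGSqzby" = 4b 47 53 71 7a 62 79 is 7 bytes > B = 5, so hash it first: H(key) = 02 ab, then zero-pad to 5 bytes: K' = 02 ab 00 00 00.
K' ⊕ ipad = 34 9d 36 36 36.  K' ⊕ opad = 5e f7 5c 5c 5c.
Inner input = (K'⊕ipad) ∥ m = 34 9d 36 36 36 ∥ 82 b4.
Inner hash: sum = 52+157+54+54+54+130+180 = 681 → 02 a9.
Outer input = (K'⊕opad) ∥ inner = 5e f7 5c 5c 5c ∥ 02 a9.
Outer hash (tag): sum = 94+247+92+92+92+2+169 = 788 → 03 14.

0314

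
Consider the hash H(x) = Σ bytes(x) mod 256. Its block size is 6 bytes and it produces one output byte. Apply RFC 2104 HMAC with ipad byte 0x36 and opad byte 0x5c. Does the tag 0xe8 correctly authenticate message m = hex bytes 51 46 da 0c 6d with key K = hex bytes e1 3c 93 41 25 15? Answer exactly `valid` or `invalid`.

Key hex bytes e1 3c 93 41 25 15 is exactly B = 6 bytes: K' = e1 3c 93 41 25 15.
K' ⊕ ipad = d7 0a a5 77 13 23; K' ⊕ opad = bd 60 cf 1d 79 49.
Inner hash: sum = 215+10+165+119+19+35+81+70+218+12+109 = 1053; mod 256 = 29 → 1d.
Outer hash (recomputed tag): sum = 189+96+207+29+121+73+29 = 744; mod 256 = 232 → e8.
Recomputed tag = e8; claimed = e8 → match.

valid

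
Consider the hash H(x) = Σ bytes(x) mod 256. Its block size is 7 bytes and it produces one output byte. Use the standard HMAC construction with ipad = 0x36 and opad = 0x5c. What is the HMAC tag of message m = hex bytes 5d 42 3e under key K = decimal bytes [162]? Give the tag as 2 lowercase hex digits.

Key decimal bytes [162] = a2 is 1 byte ≤ B = 7; zero-pad to 7 bytes: K' = a2 00 00 00 00 00 00.
K' ⊕ ipad = 94 36 36 36 36 36 36.  K' ⊕ opad = fe 5c 5c 5c 5c 5c 5c.
Inner input = (K'⊕ipad) ∥ m = 94 36 36 36 36 36 36 ∥ 5d 42 3e.
Inner hash: sum = 148+54+54+54+54+54+54+93+66+62 = 693; mod 256 = 181 → b5.
Outer input = (K'⊕opad) ∥ inner = fe 5c 5c 5c 5c 5c 5c ∥ b5.
Outer hash (tag): sum = 254+92+92+92+92+92+92+181 = 987; mod 256 = 219 → db.

db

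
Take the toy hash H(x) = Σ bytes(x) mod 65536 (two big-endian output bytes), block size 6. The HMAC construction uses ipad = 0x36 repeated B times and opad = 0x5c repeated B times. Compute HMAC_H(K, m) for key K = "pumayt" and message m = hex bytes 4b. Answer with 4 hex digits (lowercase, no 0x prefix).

0129

Key "pumayt" = 70 75 6d 61 79 74 is exactly B = 6 bytes: K' = 70 75 6d 61 79 74.
K' ⊕ ipad = 46 43 5b 57 4f 42.  K' ⊕ opad = 2c 29 31 3d 25 28.
Inner input = (K'⊕ipad) ∥ m = 46 43 5b 57 4f 42 ∥ 4b.
Inner hash: sum = 70+67+91+87+79+66+75 = 535 → 02 17.
Outer input = (K'⊕opad) ∥ inner = 2c 29 31 3d 25 28 ∥ 02 17.
Outer hash (tag): sum = 44+41+49+61+37+40+2+23 = 297 → 01 29.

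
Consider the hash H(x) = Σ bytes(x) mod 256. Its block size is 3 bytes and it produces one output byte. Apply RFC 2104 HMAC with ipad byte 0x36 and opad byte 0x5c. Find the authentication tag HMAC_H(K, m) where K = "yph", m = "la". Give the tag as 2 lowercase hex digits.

45

Key "yph" = 79 70 68 is exactly B = 3 bytes: K' = 79 70 68.
K' ⊕ ipad = 4f 46 5e.  K' ⊕ opad = 25 2c 34.
Inner input = (K'⊕ipad) ∥ m = 4f 46 5e ∥ 6c 61.
Inner hash: sum = 79+70+94+108+97 = 448; mod 256 = 192 → c0.
Outer input = (K'⊕opad) ∥ inner = 25 2c 34 ∥ c0.
Outer hash (tag): sum = 37+44+52+192 = 325; mod 256 = 69 → 45.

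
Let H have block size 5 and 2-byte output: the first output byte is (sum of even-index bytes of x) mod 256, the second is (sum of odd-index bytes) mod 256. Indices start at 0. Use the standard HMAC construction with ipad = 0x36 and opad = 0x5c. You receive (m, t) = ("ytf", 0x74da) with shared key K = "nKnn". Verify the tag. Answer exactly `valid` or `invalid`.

Key "nKnn" = 6e 4b 6e 6e is 4 bytes ≤ B = 5; zero-pad to 5 bytes: K' = 6e 4b 6e 6e 00.
K' ⊕ ipad = 58 7d 58 58 36; K' ⊕ opad = 32 17 32 32 5c.
Inner hash: even-index sum = 346 mod 256 = 90; odd-index sum = 436 mod 256 = 180 → 5a b4.
Outer hash (recomputed tag): even-index sum = 372 mod 256 = 116; odd-index sum = 163 mod 256 = 163 → 74 a3.
Recomputed tag = 74a3; claimed = 74da → mismatch.

invalid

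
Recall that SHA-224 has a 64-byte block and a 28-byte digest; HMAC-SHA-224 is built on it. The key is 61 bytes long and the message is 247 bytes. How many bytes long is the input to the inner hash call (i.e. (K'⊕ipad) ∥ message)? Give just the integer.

Key is 61 ≤ 64 bytes, zero-padded: |K'| = 64.
Inner input = (K'⊕ipad) ∥ m → 64 + 247 = 311 bytes.

311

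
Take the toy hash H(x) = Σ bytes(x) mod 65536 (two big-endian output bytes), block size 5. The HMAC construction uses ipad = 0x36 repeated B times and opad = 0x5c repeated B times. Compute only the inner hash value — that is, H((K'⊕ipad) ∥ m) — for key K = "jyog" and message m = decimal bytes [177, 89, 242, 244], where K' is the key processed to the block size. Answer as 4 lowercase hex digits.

047b

Key "jyog" = 6a 79 6f 67 is 4 bytes ≤ B = 5; zero-pad to 5 bytes: K' = 6a 79 6f 67 00.
K' ⊕ ipad = 5c 4f 59 51 36.
Inner input = 5c 4f 59 51 36 ∥ b1 59 f2 f4.
Inner hash: sum = 92+79+89+81+54+177+89+242+244 = 1147 → 04 7b.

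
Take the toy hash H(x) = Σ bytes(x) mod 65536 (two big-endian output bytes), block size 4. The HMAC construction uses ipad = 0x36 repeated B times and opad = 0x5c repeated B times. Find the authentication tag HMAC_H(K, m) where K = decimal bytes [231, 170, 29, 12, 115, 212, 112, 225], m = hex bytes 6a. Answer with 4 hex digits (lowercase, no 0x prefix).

Key decimal bytes [231, 170, 29, 12, 115, 212, 112, 225] = e7 aa 1d 0c 73 d4 70 e1 is 8 bytes > B = 4, so hash it first: H(key) = 04 52, then zero-pad to 4 bytes: K' = 04 52 00 00.
K' ⊕ ipad = 32 64 36 36.  K' ⊕ opad = 58 0e 5c 5c.
Inner input = (K'⊕ipad) ∥ m = 32 64 36 36 ∥ 6a.
Inner hash: sum = 50+100+54+54+106 = 364 → 01 6c.
Outer input = (K'⊕opad) ∥ inner = 58 0e 5c 5c ∥ 01 6c.
Outer hash (tag): sum = 88+14+92+92+1+108 = 395 → 01 8b.

018b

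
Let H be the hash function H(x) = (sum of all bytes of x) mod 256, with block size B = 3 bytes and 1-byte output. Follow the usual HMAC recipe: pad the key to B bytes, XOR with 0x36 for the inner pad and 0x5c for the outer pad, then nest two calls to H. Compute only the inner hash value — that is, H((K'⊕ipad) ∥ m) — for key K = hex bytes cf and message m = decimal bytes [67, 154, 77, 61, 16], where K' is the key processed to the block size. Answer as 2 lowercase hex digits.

dc

Key hex bytes cf is 1 byte ≤ B = 3; zero-pad to 3 bytes: K' = cf 00 00.
K' ⊕ ipad = f9 36 36.
Inner input = f9 36 36 ∥ 43 9a 4d 3d 10.
Inner hash: sum = 249+54+54+67+154+77+61+16 = 732; mod 256 = 220 → dc.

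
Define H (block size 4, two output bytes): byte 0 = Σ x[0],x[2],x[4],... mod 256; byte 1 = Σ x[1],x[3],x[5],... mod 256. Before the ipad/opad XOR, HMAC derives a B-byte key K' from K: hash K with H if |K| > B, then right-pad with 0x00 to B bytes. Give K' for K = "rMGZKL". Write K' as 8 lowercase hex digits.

04f30000

|K| = 6 > B = 4, so first hash the key.
H(K): even-index sum = 260 mod 256 = 4; odd-index sum = 243 mod 256 = 243 → 04 f3.
Zero-pad H(K) = 04 f3 to 4 bytes: K' = 04 f3 00 00.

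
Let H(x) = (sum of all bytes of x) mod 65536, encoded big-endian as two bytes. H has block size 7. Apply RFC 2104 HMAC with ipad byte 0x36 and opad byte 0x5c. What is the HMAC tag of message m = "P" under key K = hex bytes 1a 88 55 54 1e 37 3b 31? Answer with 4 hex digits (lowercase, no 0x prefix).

0347

Key hex bytes 1a 88 55 54 1e 37 3b 31 is 8 bytes > B = 7, so hash it first: H(key) = 02 0c, then zero-pad to 7 bytes: K' = 02 0c 00 00 00 00 00.
K' ⊕ ipad = 34 3a 36 36 36 36 36.  K' ⊕ opad = 5e 50 5c 5c 5c 5c 5c.
Inner input = (K'⊕ipad) ∥ m = 34 3a 36 36 36 36 36 ∥ 50.
Inner hash: sum = 52+58+54+54+54+54+54+80 = 460 → 01 cc.
Outer input = (K'⊕opad) ∥ inner = 5e 50 5c 5c 5c 5c 5c ∥ 01 cc.
Outer hash (tag): sum = 94+80+92+92+92+92+92+1+204 = 839 → 03 47.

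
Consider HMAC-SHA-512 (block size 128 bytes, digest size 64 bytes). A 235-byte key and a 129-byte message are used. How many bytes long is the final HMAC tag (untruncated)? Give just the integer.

The tag is one SHA-512 digest: 64 bytes.

64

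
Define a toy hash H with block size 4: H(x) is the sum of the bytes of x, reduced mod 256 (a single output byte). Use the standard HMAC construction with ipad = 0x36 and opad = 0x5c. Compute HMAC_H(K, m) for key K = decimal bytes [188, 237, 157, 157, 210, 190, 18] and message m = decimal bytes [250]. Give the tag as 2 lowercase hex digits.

3c

Key decimal bytes [188, 237, 157, 157, 210, 190, 18] = bc ed 9d 9d d2 be 12 is 7 bytes > B = 4, so hash it first: H(key) = 85, then zero-pad to 4 bytes: K' = 85 00 00 00.
K' ⊕ ipad = b3 36 36 36.  K' ⊕ opad = d9 5c 5c 5c.
Inner input = (K'⊕ipad) ∥ m = b3 36 36 36 ∥ fa.
Inner hash: sum = 179+54+54+54+250 = 591; mod 256 = 79 → 4f.
Outer input = (K'⊕opad) ∥ inner = d9 5c 5c 5c ∥ 4f.
Outer hash (tag): sum = 217+92+92+92+79 = 572; mod 256 = 60 → 3c.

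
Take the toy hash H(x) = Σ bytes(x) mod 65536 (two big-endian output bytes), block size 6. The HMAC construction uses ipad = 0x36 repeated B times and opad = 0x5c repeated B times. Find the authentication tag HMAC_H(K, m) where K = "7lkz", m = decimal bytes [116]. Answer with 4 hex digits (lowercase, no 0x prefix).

0295

Key "7lkz" = 37 6c 6b 7a is 4 bytes ≤ B = 6; zero-pad to 6 bytes: K' = 37 6c 6b 7a 00 00.
K' ⊕ ipad = 01 5a 5d 4c 36 36.  K' ⊕ opad = 6b 30 37 26 5c 5c.
Inner input = (K'⊕ipad) ∥ m = 01 5a 5d 4c 36 36 ∥ 74.
Inner hash: sum = 1+90+93+76+54+54+116 = 484 → 01 e4.
Outer input = (K'⊕opad) ∥ inner = 6b 30 37 26 5c 5c ∥ 01 e4.
Outer hash (tag): sum = 107+48+55+38+92+92+1+228 = 661 → 02 95.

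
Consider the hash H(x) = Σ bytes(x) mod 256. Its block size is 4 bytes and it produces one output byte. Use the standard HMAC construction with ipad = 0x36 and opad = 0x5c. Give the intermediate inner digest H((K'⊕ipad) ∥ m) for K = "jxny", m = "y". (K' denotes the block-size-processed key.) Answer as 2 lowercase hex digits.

ca

Key "jxny" = 6a 78 6e 79 is exactly B = 4 bytes: K' = 6a 78 6e 79.
K' ⊕ ipad = 5c 4e 58 4f.
Inner input = 5c 4e 58 4f ∥ 79.
Inner hash: sum = 92+78+88+79+121 = 458; mod 256 = 202 → ca.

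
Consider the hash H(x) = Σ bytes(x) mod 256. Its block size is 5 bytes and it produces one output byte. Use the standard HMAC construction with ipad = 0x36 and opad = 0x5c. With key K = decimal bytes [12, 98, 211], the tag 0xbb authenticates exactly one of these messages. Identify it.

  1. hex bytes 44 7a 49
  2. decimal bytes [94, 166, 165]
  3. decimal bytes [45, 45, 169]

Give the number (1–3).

1

Key decimal bytes [12, 98, 211] = 0c 62 d3 is 3 bytes ≤ B = 5; zero-pad to 5 bytes: K' = 0c 62 d3 00 00.
K' ⊕ ipad = 3a 54 e5 36 36; K' ⊕ opad = 50 3e 8f 5c 5c.
m1: inner = H(3a 54 e5 36 36 44 7a 49) = e6; tag = H(50 3e 8f 5c 5c e6) = bb ← matches
m2: inner = H(3a 54 e5 36 36 5e a6 a5) = 88; tag = H(50 3e 8f 5c 5c 88) = 5d
m3: inner = H(3a 54 e5 36 36 2d 2d a9) = e2; tag = H(50 3e 8f 5c 5c e2) = b7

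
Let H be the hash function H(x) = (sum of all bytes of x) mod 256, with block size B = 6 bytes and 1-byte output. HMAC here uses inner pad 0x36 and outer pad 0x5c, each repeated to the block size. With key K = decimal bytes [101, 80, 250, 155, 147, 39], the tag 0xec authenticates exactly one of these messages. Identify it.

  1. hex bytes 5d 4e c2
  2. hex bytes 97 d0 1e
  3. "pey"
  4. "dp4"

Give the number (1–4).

Key decimal bytes [101, 80, 250, 155, 147, 39] = 65 50 fa 9b 93 27 is exactly B = 6 bytes: K' = 65 50 fa 9b 93 27.
K' ⊕ ipad = 53 66 cc ad a5 11; K' ⊕ opad = 39 0c a6 c7 cf 7b.
m1: inner = H(53 66 cc ad a5 11 5d 4e c2) = 55; tag = H(39 0c a6 c7 cf 7b 55) = 51
m2: inner = H(53 66 cc ad a5 11 97 d0 1e) = 6d; tag = H(39 0c a6 c7 cf 7b 6d) = 69
m3: inner = H(53 66 cc ad a5 11 70 65 79) = 36; tag = H(39 0c a6 c7 cf 7b 36) = 32
m4: inner = H(53 66 cc ad a5 11 64 70 34) = f0; tag = H(39 0c a6 c7 cf 7b f0) = ec ← matches

4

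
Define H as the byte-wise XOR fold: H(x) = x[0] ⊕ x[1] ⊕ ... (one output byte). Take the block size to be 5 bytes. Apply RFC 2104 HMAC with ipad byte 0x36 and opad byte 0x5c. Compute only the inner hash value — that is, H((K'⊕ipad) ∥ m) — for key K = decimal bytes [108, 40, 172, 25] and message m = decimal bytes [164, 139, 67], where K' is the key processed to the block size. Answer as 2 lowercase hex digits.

ab

Key decimal bytes [108, 40, 172, 25] = 6c 28 ac 19 is 4 bytes ≤ B = 5; zero-pad to 5 bytes: K' = 6c 28 ac 19 00.
K' ⊕ ipad = 5a 1e 9a 2f 36.
Inner input = 5a 1e 9a 2f 36 ∥ a4 8b 43.
Inner hash: XOR 5a⊕1e⊕9a⊕2f⊕36⊕a4⊕8b⊕43 = ab.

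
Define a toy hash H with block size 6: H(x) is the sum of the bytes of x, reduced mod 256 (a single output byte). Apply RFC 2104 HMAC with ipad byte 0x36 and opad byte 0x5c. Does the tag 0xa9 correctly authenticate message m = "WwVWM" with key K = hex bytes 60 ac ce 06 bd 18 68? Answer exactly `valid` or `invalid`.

Key hex bytes 60 ac ce 06 bd 18 68 is 7 bytes > B = 6, so hash it first: H(key) = 1d, then zero-pad to 6 bytes: K' = 1d 00 00 00 00 00.
K' ⊕ ipad = 2b 36 36 36 36 36; K' ⊕ opad = 41 5c 5c 5c 5c 5c.
Inner hash: sum = 43+54+54+54+54+54+87+119+86+87+77 = 769; mod 256 = 1 → 01.
Outer hash (recomputed tag): sum = 65+92+92+92+92+92+1 = 526; mod 256 = 14 → 0e.
Recomputed tag = 0e; claimed = a9 → mismatch.

invalid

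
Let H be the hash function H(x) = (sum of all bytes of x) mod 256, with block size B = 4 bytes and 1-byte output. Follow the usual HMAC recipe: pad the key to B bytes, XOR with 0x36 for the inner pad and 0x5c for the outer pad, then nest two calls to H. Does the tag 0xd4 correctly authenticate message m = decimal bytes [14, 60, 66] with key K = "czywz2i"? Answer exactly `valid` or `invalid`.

valid

Key "czywz2i" = 63 7a 79 77 7a 32 69 is 7 bytes > B = 4, so hash it first: H(key) = e2, then zero-pad to 4 bytes: K' = e2 00 00 00.
K' ⊕ ipad = d4 36 36 36; K' ⊕ opad = be 5c 5c 5c.
Inner hash: sum = 212+54+54+54+14+60+66 = 514; mod 256 = 2 → 02.
Outer hash (recomputed tag): sum = 190+92+92+92+2 = 468; mod 256 = 212 → d4.
Recomputed tag = d4; claimed = d4 → match.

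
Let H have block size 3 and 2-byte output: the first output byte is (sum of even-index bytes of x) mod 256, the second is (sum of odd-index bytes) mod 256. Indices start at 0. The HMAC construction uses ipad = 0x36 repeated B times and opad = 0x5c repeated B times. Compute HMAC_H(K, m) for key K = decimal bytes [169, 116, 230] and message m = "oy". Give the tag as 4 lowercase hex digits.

Key decimal bytes [169, 116, 230] = a9 74 e6 is exactly B = 3 bytes: K' = a9 74 e6.
K' ⊕ ipad = 9f 42 d0.  K' ⊕ opad = f5 28 ba.
Inner input = (K'⊕ipad) ∥ m = 9f 42 d0 ∥ 6f 79.
Inner hash: even-index sum = 488 mod 256 = 232; odd-index sum = 177 mod 256 = 177 → e8 b1.
Outer input = (K'⊕opad) ∥ inner = f5 28 ba ∥ e8 b1.
Outer hash (tag): even-index sum = 608 mod 256 = 96; odd-index sum = 272 mod 256 = 16 → 60 10.

6010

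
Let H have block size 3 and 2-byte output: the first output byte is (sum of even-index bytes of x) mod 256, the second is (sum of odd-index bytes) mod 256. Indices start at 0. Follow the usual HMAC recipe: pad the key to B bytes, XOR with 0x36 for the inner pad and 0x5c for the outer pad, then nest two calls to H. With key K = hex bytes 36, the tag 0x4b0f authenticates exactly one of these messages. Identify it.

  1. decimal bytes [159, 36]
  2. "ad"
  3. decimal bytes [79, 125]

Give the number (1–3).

Key hex bytes 36 is 1 byte ≤ B = 3; zero-pad to 3 bytes: K' = 36 00 00.
K' ⊕ ipad = 00 36 36; K' ⊕ opad = 6a 5c 5c.
m1: inner = H(00 36 36 9f 24) = 5a d5; tag = H(6a 5c 5c 5a d5) = 9bb6
m2: inner = H(00 36 36 61 64) = 9a 97; tag = H(6a 5c 5c 9a 97) = 5df6
m3: inner = H(00 36 36 4f 7d) = b3 85; tag = H(6a 5c 5c b3 85) = 4b0f ← matches

3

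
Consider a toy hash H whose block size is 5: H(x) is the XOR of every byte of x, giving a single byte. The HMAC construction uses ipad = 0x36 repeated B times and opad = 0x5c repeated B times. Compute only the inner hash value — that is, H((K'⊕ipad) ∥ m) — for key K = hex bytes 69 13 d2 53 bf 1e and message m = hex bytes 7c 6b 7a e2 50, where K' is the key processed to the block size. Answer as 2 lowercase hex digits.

Key hex bytes 69 13 d2 53 bf 1e is 6 bytes > B = 5, so hash it first: H(key) = 5a, then zero-pad to 5 bytes: K' = 5a 00 00 00 00.
K' ⊕ ipad = 6c 36 36 36 36.
Inner input = 6c 36 36 36 36 ∥ 7c 6b 7a e2 50.
Inner hash: XOR 6c⊕36⊕36⊕36⊕36⊕7c⊕6b⊕7a⊕e2⊕50 = b3.

b3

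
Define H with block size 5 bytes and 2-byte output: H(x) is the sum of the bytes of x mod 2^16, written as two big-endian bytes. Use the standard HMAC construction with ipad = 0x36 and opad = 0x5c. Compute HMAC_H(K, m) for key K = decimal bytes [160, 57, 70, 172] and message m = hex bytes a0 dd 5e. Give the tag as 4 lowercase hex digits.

038a

Key decimal bytes [160, 57, 70, 172] = a0 39 46 ac is 4 bytes ≤ B = 5; zero-pad to 5 bytes: K' = a0 39 46 ac 00.
K' ⊕ ipad = 96 0f 70 9a 36.  K' ⊕ opad = fc 65 1a f0 5c.
Inner input = (K'⊕ipad) ∥ m = 96 0f 70 9a 36 ∥ a0 dd 5e.
Inner hash: sum = 150+15+112+154+54+160+221+94 = 960 → 03 c0.
Outer input = (K'⊕opad) ∥ inner = fc 65 1a f0 5c ∥ 03 c0.
Outer hash (tag): sum = 252+101+26+240+92+3+192 = 906 → 03 8a.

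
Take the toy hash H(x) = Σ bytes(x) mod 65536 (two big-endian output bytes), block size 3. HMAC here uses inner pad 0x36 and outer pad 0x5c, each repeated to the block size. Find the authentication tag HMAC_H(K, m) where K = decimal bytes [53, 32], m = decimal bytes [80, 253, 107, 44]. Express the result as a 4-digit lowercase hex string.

Key decimal bytes [53, 32] = 35 20 is 2 bytes ≤ B = 3; zero-pad to 3 bytes: K' = 35 20 00.
K' ⊕ ipad = 03 16 36.  K' ⊕ opad = 69 7c 5c.
Inner input = (K'⊕ipad) ∥ m = 03 16 36 ∥ 50 fd 6b 2c.
Inner hash: sum = 3+22+54+80+253+107+44 = 563 → 02 33.
Outer input = (K'⊕opad) ∥ inner = 69 7c 5c ∥ 02 33.
Outer hash (tag): sum = 105+124+92+2+51 = 374 → 01 76.

0176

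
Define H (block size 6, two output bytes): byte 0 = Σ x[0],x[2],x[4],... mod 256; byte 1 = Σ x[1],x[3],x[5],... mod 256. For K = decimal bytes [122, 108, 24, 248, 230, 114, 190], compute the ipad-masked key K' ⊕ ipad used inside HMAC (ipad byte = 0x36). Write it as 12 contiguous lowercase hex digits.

Key decimal bytes [122, 108, 24, 248, 230, 114, 190] = 7a 6c 18 f8 e6 72 be is 7 bytes > B = 6, so hash it first: H(key) = 36 d6, then zero-pad to 6 bytes: K' = 36 d6 00 00 00 00.
XOR each byte with 0x36: 36⊕36=00, d6⊕36=e0, 00⊕36=36, 00⊕36=36, 00⊕36=36, 00⊕36=36.

00e036363636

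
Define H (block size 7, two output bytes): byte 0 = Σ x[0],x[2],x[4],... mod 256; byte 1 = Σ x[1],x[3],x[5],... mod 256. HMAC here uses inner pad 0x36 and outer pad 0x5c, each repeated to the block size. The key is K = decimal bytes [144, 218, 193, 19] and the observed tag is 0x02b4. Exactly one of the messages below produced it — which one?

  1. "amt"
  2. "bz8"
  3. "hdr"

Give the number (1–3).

2

Key decimal bytes [144, 218, 193, 19] = 90 da c1 13 is 4 bytes ≤ B = 7; zero-pad to 7 bytes: K' = 90 da c1 13 00 00 00.
K' ⊕ ipad = a6 ec f7 25 36 36 36; K' ⊕ opad = cc 86 9d 4f 5c 5c 5c.
m1: inner = H(a6 ec f7 25 36 36 36 61 6d 74) = 76 1c; tag = H(cc 86 9d 4f 5c 5c 5c 76 1c) = 3da7
m2: inner = H(a6 ec f7 25 36 36 36 62 7a 38) = 83 e1; tag = H(cc 86 9d 4f 5c 5c 5c 83 e1) = 02b4 ← matches
m3: inner = H(a6 ec f7 25 36 36 36 68 64 72) = 6d 21; tag = H(cc 86 9d 4f 5c 5c 5c 6d 21) = 429e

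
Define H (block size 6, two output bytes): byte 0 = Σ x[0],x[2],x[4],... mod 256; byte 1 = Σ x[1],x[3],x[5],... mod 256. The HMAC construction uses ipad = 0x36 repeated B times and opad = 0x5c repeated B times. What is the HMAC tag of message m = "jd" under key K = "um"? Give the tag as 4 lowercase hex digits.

Key "um" = 75 6d is 2 bytes ≤ B = 6; zero-pad to 6 bytes: K' = 75 6d 00 00 00 00.
K' ⊕ ipad = 43 5b 36 36 36 36.  K' ⊕ opad = 29 31 5c 5c 5c 5c.
Inner input = (K'⊕ipad) ∥ m = 43 5b 36 36 36 36 ∥ 6a 64.
Inner hash: even-index sum = 281 mod 256 = 25; odd-index sum = 299 mod 256 = 43 → 19 2b.
Outer input = (K'⊕opad) ∥ inner = 29 31 5c 5c 5c 5c ∥ 19 2b.
Outer hash (tag): even-index sum = 250 mod 256 = 250; odd-index sum = 276 mod 256 = 20 → fa 14.

fa14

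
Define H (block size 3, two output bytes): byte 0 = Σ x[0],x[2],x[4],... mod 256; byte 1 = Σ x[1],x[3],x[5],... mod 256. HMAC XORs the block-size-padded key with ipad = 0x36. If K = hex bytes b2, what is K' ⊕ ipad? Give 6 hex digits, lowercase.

843636

Key hex bytes b2 is 1 byte ≤ B = 3; zero-pad to 3 bytes: K' = b2 00 00.
XOR each byte with 0x36: b2⊕36=84, 00⊕36=36, 00⊕36=36.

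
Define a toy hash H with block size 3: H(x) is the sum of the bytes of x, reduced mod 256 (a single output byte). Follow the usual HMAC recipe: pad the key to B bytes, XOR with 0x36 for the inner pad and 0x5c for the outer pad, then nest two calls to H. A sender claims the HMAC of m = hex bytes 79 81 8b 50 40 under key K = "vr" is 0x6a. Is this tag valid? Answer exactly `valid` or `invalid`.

Key "vr" = 76 72 is 2 bytes ≤ B = 3; zero-pad to 3 bytes: K' = 76 72 00.
K' ⊕ ipad = 40 44 36; K' ⊕ opad = 2a 2e 5c.
Inner hash: sum = 64+68+54+121+129+139+80+64 = 719; mod 256 = 207 → cf.
Outer hash (recomputed tag): sum = 42+46+92+207 = 387; mod 256 = 131 → 83.
Recomputed tag = 83; claimed = 6a → mismatch.

invalid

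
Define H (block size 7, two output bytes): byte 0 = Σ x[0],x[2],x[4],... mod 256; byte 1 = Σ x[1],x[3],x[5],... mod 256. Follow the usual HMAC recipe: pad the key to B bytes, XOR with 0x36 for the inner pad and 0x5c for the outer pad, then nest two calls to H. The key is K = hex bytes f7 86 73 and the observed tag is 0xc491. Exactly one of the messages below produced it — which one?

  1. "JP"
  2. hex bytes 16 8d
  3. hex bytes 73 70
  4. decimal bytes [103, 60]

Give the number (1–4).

Key hex bytes f7 86 73 is 3 bytes ≤ B = 7; zero-pad to 7 bytes: K' = f7 86 73 00 00 00 00.
K' ⊕ ipad = c1 b0 45 36 36 36 36; K' ⊕ opad = ab da 2f 5c 5c 5c 5c.
m1: inner = H(c1 b0 45 36 36 36 36 4a 50) = c2 66; tag = H(ab da 2f 5c 5c 5c 5c c2 66) = f854
m2: inner = H(c1 b0 45 36 36 36 36 16 8d) = ff 32; tag = H(ab da 2f 5c 5c 5c 5c ff 32) = c491 ← matches
m3: inner = H(c1 b0 45 36 36 36 36 73 70) = e2 8f; tag = H(ab da 2f 5c 5c 5c 5c e2 8f) = 2174
m4: inner = H(c1 b0 45 36 36 36 36 67 3c) = ae 83; tag = H(ab da 2f 5c 5c 5c 5c ae 83) = 1540

2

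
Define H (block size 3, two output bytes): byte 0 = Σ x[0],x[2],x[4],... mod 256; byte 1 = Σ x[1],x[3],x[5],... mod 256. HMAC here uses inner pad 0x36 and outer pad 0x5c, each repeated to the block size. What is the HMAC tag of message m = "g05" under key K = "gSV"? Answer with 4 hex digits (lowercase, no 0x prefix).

46f0

Key "gSV" = 67 53 56 is exactly B = 3 bytes: K' = 67 53 56.
K' ⊕ ipad = 51 65 60.  K' ⊕ opad = 3b 0f 0a.
Inner input = (K'⊕ipad) ∥ m = 51 65 60 ∥ 67 30 35.
Inner hash: even-index sum = 225 mod 256 = 225; odd-index sum = 257 mod 256 = 1 → e1 01.
Outer input = (K'⊕opad) ∥ inner = 3b 0f 0a ∥ e1 01.
Outer hash (tag): even-index sum = 70 mod 256 = 70; odd-index sum = 240 mod 256 = 240 → 46 f0.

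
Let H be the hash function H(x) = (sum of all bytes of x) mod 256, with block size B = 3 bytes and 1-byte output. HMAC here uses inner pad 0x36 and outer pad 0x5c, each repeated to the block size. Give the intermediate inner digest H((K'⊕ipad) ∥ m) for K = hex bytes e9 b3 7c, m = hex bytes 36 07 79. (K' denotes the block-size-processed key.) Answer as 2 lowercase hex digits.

64

Key hex bytes e9 b3 7c is exactly B = 3 bytes: K' = e9 b3 7c.
K' ⊕ ipad = df 85 4a.
Inner input = df 85 4a ∥ 36 07 79.
Inner hash: sum = 223+133+74+54+7+121 = 612; mod 256 = 100 → 64.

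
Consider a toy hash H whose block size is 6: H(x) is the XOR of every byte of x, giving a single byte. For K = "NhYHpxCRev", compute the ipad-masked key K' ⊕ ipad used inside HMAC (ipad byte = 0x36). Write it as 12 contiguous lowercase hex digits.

0b3636363636

Key "NhYHpxCRev" = 4e 68 59 48 70 78 43 52 65 76 is 10 bytes > B = 6, so hash it first: H(key) = 3d, then zero-pad to 6 bytes: K' = 3d 00 00 00 00 00.
XOR each byte with 0x36: 3d⊕36=0b, 00⊕36=36, 00⊕36=36, 00⊕36=36, 00⊕36=36, 00⊕36=36.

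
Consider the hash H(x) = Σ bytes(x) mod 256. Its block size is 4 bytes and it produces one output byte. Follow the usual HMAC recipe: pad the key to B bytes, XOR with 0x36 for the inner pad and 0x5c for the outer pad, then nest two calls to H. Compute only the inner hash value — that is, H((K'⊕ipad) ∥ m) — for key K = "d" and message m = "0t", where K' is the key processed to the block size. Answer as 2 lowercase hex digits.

98

Key "d" = 64 is 1 byte ≤ B = 4; zero-pad to 4 bytes: K' = 64 00 00 00.
K' ⊕ ipad = 52 36 36 36.
Inner input = 52 36 36 36 ∥ 30 74.
Inner hash: sum = 82+54+54+54+48+116 = 408; mod 256 = 152 → 98.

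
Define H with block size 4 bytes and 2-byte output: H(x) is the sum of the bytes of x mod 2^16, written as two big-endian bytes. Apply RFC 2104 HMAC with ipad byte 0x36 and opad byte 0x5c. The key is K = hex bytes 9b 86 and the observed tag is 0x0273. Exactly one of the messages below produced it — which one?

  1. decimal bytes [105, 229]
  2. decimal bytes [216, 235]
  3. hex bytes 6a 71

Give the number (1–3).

Key hex bytes 9b 86 is 2 bytes ≤ B = 4; zero-pad to 4 bytes: K' = 9b 86 00 00.
K' ⊕ ipad = ad b0 36 36; K' ⊕ opad = c7 da 5c 5c.
m1: inner = H(ad b0 36 36 69 e5) = 03 17; tag = H(c7 da 5c 5c 03 17) = 0273 ← matches
m2: inner = H(ad b0 36 36 d8 eb) = 03 8c; tag = H(c7 da 5c 5c 03 8c) = 02e8
m3: inner = H(ad b0 36 36 6a 71) = 02 a4; tag = H(c7 da 5c 5c 02 a4) = 02ff

1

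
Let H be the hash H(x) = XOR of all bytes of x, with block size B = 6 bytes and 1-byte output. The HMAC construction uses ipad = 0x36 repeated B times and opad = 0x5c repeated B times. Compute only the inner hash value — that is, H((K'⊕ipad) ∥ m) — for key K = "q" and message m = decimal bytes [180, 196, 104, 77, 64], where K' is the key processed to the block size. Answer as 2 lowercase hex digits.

Key "q" = 71 is 1 byte ≤ B = 6; zero-pad to 6 bytes: K' = 71 00 00 00 00 00.
K' ⊕ ipad = 47 36 36 36 36 36.
Inner input = 47 36 36 36 36 36 ∥ b4 c4 68 4d 40.
Inner hash: XOR 47⊕36⊕36⊕36⊕36⊕36⊕b4⊕c4⊕68⊕4d⊕40 = 64.

64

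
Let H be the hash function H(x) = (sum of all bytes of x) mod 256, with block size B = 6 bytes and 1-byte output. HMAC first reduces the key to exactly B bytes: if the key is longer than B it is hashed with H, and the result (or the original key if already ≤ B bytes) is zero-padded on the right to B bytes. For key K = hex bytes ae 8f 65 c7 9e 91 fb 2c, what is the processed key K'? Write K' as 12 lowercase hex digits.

|K| = 8 > B = 6, so first hash the key.
H(K): sum = 174+143+101+199+158+145+251+44 = 1215; mod 256 = 191 → bf.
Zero-pad H(K) = bf to 6 bytes: K' = bf 00 00 00 00 00.

bf0000000000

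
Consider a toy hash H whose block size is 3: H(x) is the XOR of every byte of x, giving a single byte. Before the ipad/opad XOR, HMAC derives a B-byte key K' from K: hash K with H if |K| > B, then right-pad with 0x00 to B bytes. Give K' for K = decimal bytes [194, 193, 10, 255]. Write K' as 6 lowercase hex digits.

f60000

|K| = 4 > B = 3, so first hash the key.
H(K): XOR c2⊕c1⊕0a⊕ff = f6.
Zero-pad H(K) = f6 to 3 bytes: K' = f6 00 00.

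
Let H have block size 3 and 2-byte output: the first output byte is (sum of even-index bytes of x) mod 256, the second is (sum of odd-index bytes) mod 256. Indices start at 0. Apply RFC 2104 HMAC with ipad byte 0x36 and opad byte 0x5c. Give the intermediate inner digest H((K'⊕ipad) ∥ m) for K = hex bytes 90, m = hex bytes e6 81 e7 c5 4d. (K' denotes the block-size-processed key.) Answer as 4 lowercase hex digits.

Key hex bytes 90 is 1 byte ≤ B = 3; zero-pad to 3 bytes: K' = 90 00 00.
K' ⊕ ipad = a6 36 36.
Inner input = a6 36 36 ∥ e6 81 e7 c5 4d.
Inner hash: even-index sum = 546 mod 256 = 34; odd-index sum = 592 mod 256 = 80 → 22 50.

2250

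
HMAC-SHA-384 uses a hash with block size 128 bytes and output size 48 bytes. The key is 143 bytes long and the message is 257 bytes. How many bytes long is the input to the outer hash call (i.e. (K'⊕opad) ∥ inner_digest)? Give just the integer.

176

Key is 143 > 128 bytes, so it is hashed to 48 bytes then zero-padded to 128: |K'| = 128.
Outer input = (K'⊕opad) ∥ H(inner) → 128 + 48 = 176 bytes.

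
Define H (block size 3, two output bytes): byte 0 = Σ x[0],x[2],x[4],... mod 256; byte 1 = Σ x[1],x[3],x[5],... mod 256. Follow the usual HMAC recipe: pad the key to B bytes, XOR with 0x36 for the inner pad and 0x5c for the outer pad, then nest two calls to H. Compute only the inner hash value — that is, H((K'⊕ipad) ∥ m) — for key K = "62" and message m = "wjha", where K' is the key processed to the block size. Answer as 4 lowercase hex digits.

01e3

Key "62" = 36 32 is 2 bytes ≤ B = 3; zero-pad to 3 bytes: K' = 36 32 00.
K' ⊕ ipad = 00 04 36.
Inner input = 00 04 36 ∥ 77 6a 68 61.
Inner hash: even-index sum = 257 mod 256 = 1; odd-index sum = 227 mod 256 = 227 → 01 e3.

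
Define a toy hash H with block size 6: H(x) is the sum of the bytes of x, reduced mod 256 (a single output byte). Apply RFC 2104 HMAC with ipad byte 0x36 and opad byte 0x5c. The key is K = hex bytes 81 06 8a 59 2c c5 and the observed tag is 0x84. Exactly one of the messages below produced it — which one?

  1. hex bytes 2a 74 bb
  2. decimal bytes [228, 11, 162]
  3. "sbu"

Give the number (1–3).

Key hex bytes 81 06 8a 59 2c c5 is exactly B = 6 bytes: K' = 81 06 8a 59 2c c5.
K' ⊕ ipad = b7 30 bc 6f 1a f3; K' ⊕ opad = dd 5a d6 05 70 99.
m1: inner = H(b7 30 bc 6f 1a f3 2a 74 bb) = 78; tag = H(dd 5a d6 05 70 99 78) = 93
m2: inner = H(b7 30 bc 6f 1a f3 e4 0b a2) = b0; tag = H(dd 5a d6 05 70 99 b0) = cb
m3: inner = H(b7 30 bc 6f 1a f3 73 62 75) = 69; tag = H(dd 5a d6 05 70 99 69) = 84 ← matches

3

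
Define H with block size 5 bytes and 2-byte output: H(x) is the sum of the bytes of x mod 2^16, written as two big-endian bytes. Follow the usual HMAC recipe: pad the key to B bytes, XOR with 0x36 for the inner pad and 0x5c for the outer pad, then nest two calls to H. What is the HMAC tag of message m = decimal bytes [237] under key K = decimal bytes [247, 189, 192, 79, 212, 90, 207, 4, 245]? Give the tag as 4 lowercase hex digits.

Key decimal bytes [247, 189, 192, 79, 212, 90, 207, 4, 245] = f7 bd c0 4f d4 5a cf 04 f5 is 9 bytes > B = 5, so hash it first: H(key) = 05 b9, then zero-pad to 5 bytes: K' = 05 b9 00 00 00.
K' ⊕ ipad = 33 8f 36 36 36.  K' ⊕ opad = 59 e5 5c 5c 5c.
Inner input = (K'⊕ipad) ∥ m = 33 8f 36 36 36 ∥ ed.
Inner hash: sum = 51+143+54+54+54+237 = 593 → 02 51.
Outer input = (K'⊕opad) ∥ inner = 59 e5 5c 5c 5c ∥ 02 51.
Outer hash (tag): sum = 89+229+92+92+92+2+81 = 677 → 02 a5.

02a5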